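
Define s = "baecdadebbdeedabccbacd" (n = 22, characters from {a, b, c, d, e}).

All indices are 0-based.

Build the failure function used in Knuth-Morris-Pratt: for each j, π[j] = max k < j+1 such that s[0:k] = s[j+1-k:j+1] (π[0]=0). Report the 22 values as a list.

[0, 0, 0, 0, 0, 0, 0, 0, 1, 1, 0, 0, 0, 0, 0, 1, 0, 0, 1, 2, 0, 0]

π[0] = 0
j=1 s[j]='a': π[1]=0 (border '')
j=2 s[j]='e': π[2]=0 (border '')
j=3 s[j]='c': π[3]=0 (border '')
j=4 s[j]='d': π[4]=0 (border '')
j=5 s[j]='a': π[5]=0 (border '')
j=6 s[j]='d': π[6]=0 (border '')
j=7 s[j]='e': π[7]=0 (border '')
j=8 s[j]='b': π[8]=1 (border 'b')
j=9 s[j]='b': k: 1→0; π[9]=1 (border 'b')
j=10 s[j]='d': k: 1→0; π[10]=0 (border '')
j=11 s[j]='e': π[11]=0 (border '')
j=12 s[j]='e': π[12]=0 (border '')
j=13 s[j]='d': π[13]=0 (border '')
j=14 s[j]='a': π[14]=0 (border '')
j=15 s[j]='b': π[15]=1 (border 'b')
j=16 s[j]='c': k: 1→0; π[16]=0 (border '')
j=17 s[j]='c': π[17]=0 (border '')
j=18 s[j]='b': π[18]=1 (border 'b')
j=19 s[j]='a': π[19]=2 (border 'ba')
j=20 s[j]='c': k: 2→0; π[20]=0 (border '')
j=21 s[j]='d': π[21]=0 (border '')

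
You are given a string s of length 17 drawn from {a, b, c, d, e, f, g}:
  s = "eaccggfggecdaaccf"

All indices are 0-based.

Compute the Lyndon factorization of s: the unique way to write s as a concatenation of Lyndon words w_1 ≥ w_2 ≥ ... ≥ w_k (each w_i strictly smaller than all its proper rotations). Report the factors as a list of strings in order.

emit factor 1: 'e' (i=0, period=1)
emit factor 2: 'accggfggecd' (i=1, period=11)
emit factor 3: 'aaccf' (i=12, period=5)

["e", "accggfggecd", "aaccf"]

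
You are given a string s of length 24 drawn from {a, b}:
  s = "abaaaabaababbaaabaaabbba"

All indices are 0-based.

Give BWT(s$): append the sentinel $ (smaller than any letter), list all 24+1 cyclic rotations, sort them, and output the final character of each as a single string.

abbbabaaba$aaabababaaabaa

rank  rotation                   last
    0  $abaaaabaababbaaabaaabbba  a
    1  a$abaaaabaababbaaabaaabbb  b
    2  aaaabaababbaaabaaabbba$ab  b
    3  aaabaaabbba$abaaaabaababb  b
    4  aaabaababbaaabaaabbba$aba  a
    5  aaabbba$abaaaabaababbaaab  b
    6  aabaaabbba$abaaaabaababba  a
    7  aabaababbaaabaaabbba$abaa  a
    8  aababbaaabaaabbba$abaaaab  b
    9  aabbba$abaaaabaababbaaaba  a
   10  abaaaabaababbaaabaaabbba$  $
   11  abaaabbba$abaaaabaababbaa  a
   12  abaababbaaabaaabbba$abaaa  a
   13  ababbaaabaaabbba$abaaaaba  a
   14  abbaaabaaabbba$abaaaabaab  b
   15  abbba$abaaaabaababbaaabaa  a
   16  ba$abaaaabaababbaaabaaabb  b
   17  baaaabaababbaaabaaabbba$a  a
   18  baaabaaabbba$abaaaabaabab  b
   19  baaabbba$abaaaabaababbaaa  a
   20  baababbaaabaaabbba$abaaaa  a
   21  babbaaabaaabbba$abaaaabaa  a
   22  bba$abaaaabaababbaaabaaab  b
   23  bbaaabaaabbba$abaaaabaaba  a
   24  bbba$abaaaabaababbaaabaaa  a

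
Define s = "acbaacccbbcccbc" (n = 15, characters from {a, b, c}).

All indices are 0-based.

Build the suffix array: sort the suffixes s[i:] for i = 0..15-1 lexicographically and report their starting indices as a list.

sorted suffixes:
  #0 SA[0]=3  'aacccbbcccbc'
  #1 SA[1]=0  'acbaacccbbcccbc'
  #2 SA[2]=4  'acccbbcccbc'
  #3 SA[3]=2  'baacccbbcccbc'
  #4 SA[4]=8  'bbcccbc'
  #5 SA[5]=13  'bc'
  #6 SA[6]=9  'bcccbc'
  #7 SA[7]=14  'c'
  #8 SA[8]=1  'cbaacccbbcccbc'
  #9 SA[9]=7  'cbbcccbc'
  #10 SA[10]=12  'cbc'
  #11 SA[11]=6  'ccbbcccbc'
  #12 SA[12]=11  'ccbc'
  #13 SA[13]=5  'cccbbcccbc'
  #14 SA[14]=10  'cccbc'

[3, 0, 4, 2, 8, 13, 9, 14, 1, 7, 12, 6, 11, 5, 10]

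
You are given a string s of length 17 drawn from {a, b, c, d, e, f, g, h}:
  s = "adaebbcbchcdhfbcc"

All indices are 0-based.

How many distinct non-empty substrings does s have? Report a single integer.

rank | idx | suffix
   0 |   0 | adaebbcbchcdhfbcc
   1 |   2 | aebbcbchcdhfbcc
   2 |   4 | bbcbchcdhfbcc
   3 |   5 | bcbchcdhfbcc
   4 |  14 | bcc
   5 |   7 | bchcdhfbcc
   6 |  16 | c
   7 |   6 | cbchcdhfbcc
   8 |  15 | cc
   9 |  10 | cdhfbcc
  10 |   8 | chcdhfbcc
  11 |   1 | daebbcbchcdhfbcc
  12 |  11 | dhfbcc
  13 |   3 | ebbcbchcdhfbcc
  14 |  13 | fbcc
  15 |   9 | hcdhfbcc
  16 |  12 | hfbcc

SA = [0, 2, 4, 5, 14, 7, 16, 6, 15, 10, 8, 1, 11, 3, 13, 9, 12]
i: (SA[i-1],SA[i]) lcp shared
  1: (0,2) 1 'a'
  2: (2,4) 0 ''
  3: (4,5) 1 'b'
  4: (5,14) 2 'bc'
  5: (14,7) 2 'bc'
  6: (7,16) 0 ''
  7: (16,6) 1 'c'
  8: (6,15) 1 'c'
  9: (15,10) 1 'c'
  10: (10,8) 1 'c'
  11: (8,1) 0 ''
  12: (1,11) 1 'd'
  13: (11,3) 0 ''
  14: (3,13) 0 ''
  15: (13,9) 0 ''
  16: (9,12) 1 'h'

n(n+1)/2 = 17·18/2 = 153
Σ LCP = 0 + 1 + 0 + 1 + 2 + 2 + 0 + 1 + 1 + 1 + 1 + 0 + 1 + 0 + 0 + 0 + 1 = 12
distinct = 153 − 12 = 141

141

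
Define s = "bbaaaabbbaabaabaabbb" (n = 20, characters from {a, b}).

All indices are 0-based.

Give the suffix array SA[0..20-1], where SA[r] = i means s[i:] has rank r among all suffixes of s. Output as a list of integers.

rank→(start, suffix):
  0 → (2, 'aaaabbbaabaabaabbb')
  1 → (3, 'aaabbbaabaabaabbb')
  2 → (9, 'aabaabaabbb')
  3 → (12, 'aabaabbb')
  4 → (15, 'aabbb')
  5 → (4, 'aabbbaabaabaabbb')
  6 → (10, 'abaabaabbb')
  7 → (13, 'abaabbb')
  8 → (16, 'abbb')
  9 → (5, 'abbbaabaabaabbb')
  10 → (19, 'b')
  11 → (1, 'baaaabbbaabaabaabbb')
  12 → (8, 'baabaabaabbb')
  13 → (11, 'baabaabbb')
  14 → (14, 'baabbb')
  15 → (18, 'bb')
  16 → (0, 'bbaaaabbbaabaabaabbb')
  17 → (7, 'bbaabaabaabbb')
  18 → (17, 'bbb')
  19 → (6, 'bbbaabaabaabbb')

[2, 3, 9, 12, 15, 4, 10, 13, 16, 5, 19, 1, 8, 11, 14, 18, 0, 7, 17, 6]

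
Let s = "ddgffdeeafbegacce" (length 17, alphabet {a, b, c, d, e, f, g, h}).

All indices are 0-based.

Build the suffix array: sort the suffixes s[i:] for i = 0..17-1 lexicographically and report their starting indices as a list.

[13, 8, 10, 14, 15, 0, 5, 1, 16, 7, 6, 11, 9, 4, 3, 12, 2]

rank→(start, suffix):
  0 → (13, 'acce')
  1 → (8, 'afbegacce')
  2 → (10, 'begacce')
  3 → (14, 'cce')
  4 → (15, 'ce')
  5 → (0, 'ddgffdeeafbegacce')
  6 → (5, 'deeafbegacce')
  7 → (1, 'dgffdeeafbegacce')
  8 → (16, 'e')
  9 → (7, 'eafbegacce')
  10 → (6, 'eeafbegacce')
  11 → (11, 'egacce')
  12 → (9, 'fbegacce')
  13 → (4, 'fdeeafbegacce')
  14 → (3, 'ffdeeafbegacce')
  15 → (12, 'gacce')
  16 → (2, 'gffdeeafbegacce')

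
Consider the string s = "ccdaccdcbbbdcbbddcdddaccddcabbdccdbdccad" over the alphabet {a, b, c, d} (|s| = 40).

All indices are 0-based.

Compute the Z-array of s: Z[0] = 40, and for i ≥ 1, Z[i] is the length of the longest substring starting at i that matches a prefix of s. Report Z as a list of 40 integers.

Z[0]=40
i=1: fresh scan; Z[1]=1 extend→box=[1,2)
i=2: fresh scan; Z[2]=0
i=3: fresh scan; Z[3]=0
i=4: fresh scan; Z[4]=3 extend→box=[4,7)
i=5: min(r-i=2, Z[1]=1)=1; Z[5]=1
i=6: min(r-i=1, Z[2]=0)=0; Z[6]=0
i=7: fresh scan; Z[7]=1 extend→box=[7,8)
i=8: fresh scan; Z[8]=0
i=9: fresh scan; Z[9]=0
i=10: fresh scan; Z[10]=0
i=11: fresh scan; Z[11]=0
i=12: fresh scan; Z[12]=1 extend→box=[12,13)
i=13: fresh scan; Z[13]=0
i=14: fresh scan; Z[14]=0
i=15: fresh scan; Z[15]=0
i=16: fresh scan; Z[16]=0
i=17: fresh scan; Z[17]=1 extend→box=[17,18)
i=18: fresh scan; Z[18]=0
i=19: fresh scan; Z[19]=0
i=20: fresh scan; Z[20]=0
i=21: fresh scan; Z[21]=0
i=22: fresh scan; Z[22]=3 extend→box=[22,25)
i=23: min(r-i=2, Z[1]=1)=1; Z[23]=1
i=24: min(r-i=1, Z[2]=0)=0; Z[24]=0
i=25: fresh scan; Z[25]=0
i=26: fresh scan; Z[26]=1 extend→box=[26,27)
i=27: fresh scan; Z[27]=0
i=28: fresh scan; Z[28]=0
i=29: fresh scan; Z[29]=0
i=30: fresh scan; Z[30]=0
i=31: fresh scan; Z[31]=3 extend→box=[31,34)
i=32: min(r-i=2, Z[1]=1)=1; Z[32]=1
i=33: min(r-i=1, Z[2]=0)=0; Z[33]=0
i=34: fresh scan; Z[34]=0
i=35: fresh scan; Z[35]=0
i=36: fresh scan; Z[36]=2 extend→box=[36,38)
i=37: min(r-i=1, Z[1]=1)=1; Z[37]=1
i=38: fresh scan; Z[38]=0
i=39: fresh scan; Z[39]=0

[40, 1, 0, 0, 3, 1, 0, 1, 0, 0, 0, 0, 1, 0, 0, 0, 0, 1, 0, 0, 0, 0, 3, 1, 0, 0, 1, 0, 0, 0, 0, 3, 1, 0, 0, 0, 2, 1, 0, 0]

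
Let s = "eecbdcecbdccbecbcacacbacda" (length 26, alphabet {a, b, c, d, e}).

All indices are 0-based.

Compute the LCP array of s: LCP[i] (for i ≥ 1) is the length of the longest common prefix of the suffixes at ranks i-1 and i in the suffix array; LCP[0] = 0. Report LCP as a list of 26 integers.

rank | idx | suffix
   0 |  25 | a
   1 |  17 | acacbacda
   2 |  19 | acbacda
   3 |  22 | acda
   4 |  21 | bacda
   5 |  15 | bcacacbacda
   6 |   8 | bdccbecbcacacbacda
   7 |   3 | bdcecbdccbecbcacacbacda
   8 |  12 | becbcacacbacda
   9 |  16 | cacacbacda
  10 |  18 | cacbacda
  11 |  20 | cbacda
  12 |  14 | cbcacacbacda
  13 |   7 | cbdccbecbcacacbacda
  14 |   2 | cbdcecbdccbecbcacacbacda
  15 |  11 | cbecbcacacbacda
  16 |  10 | ccbecbcacacbacda
  17 |  23 | cda
  18 |   5 | cecbdccbecbcacacbacda
  19 |  24 | da
  20 |   9 | dccbecbcacacbacda
  21 |   4 | dcecbdccbecbcacacbacda
  22 |  13 | ecbcacacbacda
  23 |   6 | ecbdccbecbcacacbacda
  24 |   1 | ecbdcecbdccbecbcacacbacda
  25 |   0 | eecbdcecbdccbecbcacacbacda

SA = [25, 17, 19, 22, 21, 15, 8, 3, 12, 16, 18, 20, 14, 7, 2, 11, 10, 23, 5, 24, 9, 4, 13, 6, 1, 0]
[i] adj suffixes → lcp
  [1] 25/17 → 1 ('a')
  [2] 17/19 → 2 ('ac')
  [3] 19/22 → 2 ('ac')
  [4] 22/21 → 0 ('')
  [5] 21/15 → 1 ('b')
  [6] 15/8 → 1 ('b')
  [7] 8/3 → 3 ('bdc')
  [8] 3/12 → 1 ('b')
  [9] 12/16 → 0 ('')
  [10] 16/18 → 3 ('cac')
  [11] 18/20 → 1 ('c')
  [12] 20/14 → 2 ('cb')
  [13] 14/7 → 2 ('cb')
  [14] 7/2 → 4 ('cbdc')
  [15] 2/11 → 2 ('cb')
  [16] 11/10 → 1 ('c')
  [17] 10/23 → 1 ('c')
  [18] 23/5 → 1 ('c')
  [19] 5/24 → 0 ('')
  [20] 24/9 → 1 ('d')
  [21] 9/4 → 2 ('dc')
  [22] 4/13 → 0 ('')
  [23] 13/6 → 3 ('ecb')
  [24] 6/1 → 5 ('ecbdc')
  [25] 1/0 → 1 ('e')

[0, 1, 2, 2, 0, 1, 1, 3, 1, 0, 3, 1, 2, 2, 4, 2, 1, 1, 1, 0, 1, 2, 0, 3, 5, 1]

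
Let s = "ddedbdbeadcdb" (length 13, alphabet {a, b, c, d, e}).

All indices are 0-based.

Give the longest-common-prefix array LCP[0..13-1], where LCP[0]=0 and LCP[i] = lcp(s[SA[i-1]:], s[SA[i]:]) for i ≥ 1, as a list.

sorted suffixes:
  #0 SA[0]=8  'adcdb'
  #1 SA[1]=12  'b'
  #2 SA[2]=4  'bdbeadcdb'
  #3 SA[3]=6  'beadcdb'
  #4 SA[4]=10  'cdb'
  #5 SA[5]=11  'db'
  #6 SA[6]=3  'dbdbeadcdb'
  #7 SA[7]=5  'dbeadcdb'
  #8 SA[8]=9  'dcdb'
  #9 SA[9]=0  'ddedbdbeadcdb'
  #10 SA[10]=1  'dedbdbeadcdb'
  #11 SA[11]=7  'eadcdb'
  #12 SA[12]=2  'edbdbeadcdb'

SA = [8, 12, 4, 6, 10, 11, 3, 5, 9, 0, 1, 7, 2]
rank  pair      lcp
   1  s[8:],s[12:]  0  ''
   2  s[12:],s[4:]  1  'b'
   3  s[4:],s[6:]  1  'b'
   4  s[6:],s[10:]  0  ''
   5  s[10:],s[11:]  0  ''
   6  s[11:],s[3:]  2  'db'
   7  s[3:],s[5:]  2  'db'
   8  s[5:],s[9:]  1  'd'
   9  s[9:],s[0:]  1  'd'
  10  s[0:],s[1:]  1  'd'
  11  s[1:],s[7:]  0  ''
  12  s[7:],s[2:]  1  'e'

[0, 0, 1, 1, 0, 0, 2, 2, 1, 1, 1, 0, 1]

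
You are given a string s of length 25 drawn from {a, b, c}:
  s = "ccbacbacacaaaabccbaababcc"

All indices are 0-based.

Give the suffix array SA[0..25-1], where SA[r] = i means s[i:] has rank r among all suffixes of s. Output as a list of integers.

sorted suffixes:
  #0 SA[0]=10  'aaaabccbaababcc'
  #1 SA[1]=11  'aaabccbaababcc'
  #2 SA[2]=18  'aababcc'
  #3 SA[3]=12  'aabccbaababcc'
  #4 SA[4]=19  'ababcc'
  #5 SA[5]=21  'abcc'
  #6 SA[6]=13  'abccbaababcc'
  #7 SA[7]=8  'acaaaabccbaababcc'
  #8 SA[8]=6  'acacaaaabccbaababcc'
  #9 SA[9]=3  'acbacacaaaabccbaababcc'
  #10 SA[10]=17  'baababcc'
  #11 SA[11]=20  'babcc'
  #12 SA[12]=5  'bacacaaaabccbaababcc'
  #13 SA[13]=2  'bacbacacaaaabccbaababcc'
  #14 SA[14]=22  'bcc'
  #15 SA[15]=14  'bccbaababcc'
  #16 SA[16]=24  'c'
  #17 SA[17]=9  'caaaabccbaababcc'
  #18 SA[18]=7  'cacaaaabccbaababcc'
  #19 SA[19]=16  'cbaababcc'
  #20 SA[20]=4  'cbacacaaaabccbaababcc'
  #21 SA[21]=1  'cbacbacacaaaabccbaababcc'
  #22 SA[22]=23  'cc'
  #23 SA[23]=15  'ccbaababcc'
  #24 SA[24]=0  'ccbacbacacaaaabccbaababcc'

[10, 11, 18, 12, 19, 21, 13, 8, 6, 3, 17, 20, 5, 2, 22, 14, 24, 9, 7, 16, 4, 1, 23, 15, 0]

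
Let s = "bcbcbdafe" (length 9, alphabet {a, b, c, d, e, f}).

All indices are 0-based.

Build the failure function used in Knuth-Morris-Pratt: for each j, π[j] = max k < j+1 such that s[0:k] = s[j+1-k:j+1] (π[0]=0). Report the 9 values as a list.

π[0] = 0
j=1 s[j]='c': π[1]=0 (border '')
j=2 s[j]='b': π[2]=1 (border 'b')
j=3 s[j]='c': π[3]=2 (border 'bc')
j=4 s[j]='b': π[4]=3 (border 'bcb')
j=5 s[j]='d': k: 3→1→0; π[5]=0 (border '')
j=6 s[j]='a': π[6]=0 (border '')
j=7 s[j]='f': π[7]=0 (border '')
j=8 s[j]='e': π[8]=0 (border '')

[0, 0, 1, 2, 3, 0, 0, 0, 0]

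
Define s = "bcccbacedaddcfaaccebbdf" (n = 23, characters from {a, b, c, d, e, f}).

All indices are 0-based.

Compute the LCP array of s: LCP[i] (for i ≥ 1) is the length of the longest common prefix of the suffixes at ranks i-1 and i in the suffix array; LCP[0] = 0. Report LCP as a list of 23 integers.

[0, 1, 2, 1, 0, 1, 1, 1, 0, 1, 2, 2, 1, 2, 1, 0, 1, 1, 1, 0, 1, 0, 1]

rank→(start, suffix):
  0 → (14, 'aaccebbdf')
  1 → (15, 'accebbdf')
  2 → (5, 'acedaddcfaaccebbdf')
  3 → (9, 'addcfaaccebbdf')
  4 → (4, 'bacedaddcfaaccebbdf')
  5 → (19, 'bbdf')
  6 → (0, 'bcccbacedaddcfaaccebbdf')
  7 → (20, 'bdf')
  8 → (3, 'cbacedaddcfaaccebbdf')
  9 → (2, 'ccbacedaddcfaaccebbdf')
  10 → (1, 'cccbacedaddcfaaccebbdf')
  11 → (16, 'ccebbdf')
  12 → (17, 'cebbdf')
  13 → (6, 'cedaddcfaaccebbdf')
  14 → (12, 'cfaaccebbdf')
  15 → (8, 'daddcfaaccebbdf')
  16 → (11, 'dcfaaccebbdf')
  17 → (10, 'ddcfaaccebbdf')
  18 → (21, 'df')
  19 → (18, 'ebbdf')
  20 → (7, 'edaddcfaaccebbdf')
  21 → (22, 'f')
  22 → (13, 'faaccebbdf')

SA = [14, 15, 5, 9, 4, 19, 0, 20, 3, 2, 1, 16, 17, 6, 12, 8, 11, 10, 21, 18, 7, 22, 13]
i: (SA[i-1],SA[i]) lcp shared
  1: (14,15) 1 'a'
  2: (15,5) 2 'ac'
  3: (5,9) 1 'a'
  4: (9,4) 0 ''
  5: (4,19) 1 'b'
  6: (19,0) 1 'b'
  7: (0,20) 1 'b'
  8: (20,3) 0 ''
  9: (3,2) 1 'c'
  10: (2,1) 2 'cc'
  11: (1,16) 2 'cc'
  12: (16,17) 1 'c'
  13: (17,6) 2 'ce'
  14: (6,12) 1 'c'
  15: (12,8) 0 ''
  16: (8,11) 1 'd'
  17: (11,10) 1 'd'
  18: (10,21) 1 'd'
  19: (21,18) 0 ''
  20: (18,7) 1 'e'
  21: (7,22) 0 ''
  22: (22,13) 1 'f'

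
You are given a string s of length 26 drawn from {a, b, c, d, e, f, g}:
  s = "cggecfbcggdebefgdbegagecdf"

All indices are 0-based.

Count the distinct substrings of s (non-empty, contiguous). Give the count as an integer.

324

sorted suffixes:
  #0 SA[0]=20  'agecdf'
  #1 SA[1]=6  'bcggdebefgdbegagecdf'
  #2 SA[2]=12  'befgdbegagecdf'
  #3 SA[3]=17  'begagecdf'
  #4 SA[4]=23  'cdf'
  #5 SA[5]=4  'cfbcggdebefgdbegagecdf'
  #6 SA[6]=7  'cggdebefgdbegagecdf'
  #7 SA[7]=0  'cggecfbcggdebefgdbegagecdf'
  #8 SA[8]=16  'dbegagecdf'
  #9 SA[9]=10  'debefgdbegagecdf'
  #10 SA[10]=24  'df'
  #11 SA[11]=11  'ebefgdbegagecdf'
  #12 SA[12]=22  'ecdf'
  #13 SA[13]=3  'ecfbcggdebefgdbegagecdf'
  #14 SA[14]=13  'efgdbegagecdf'
  #15 SA[15]=18  'egagecdf'
  #16 SA[16]=25  'f'
  #17 SA[17]=5  'fbcggdebefgdbegagecdf'
  #18 SA[18]=14  'fgdbegagecdf'
  #19 SA[19]=19  'gagecdf'
  #20 SA[20]=15  'gdbegagecdf'
  #21 SA[21]=9  'gdebefgdbegagecdf'
  #22 SA[22]=21  'gecdf'
  #23 SA[23]=2  'gecfbcggdebefgdbegagecdf'
  #24 SA[24]=8  'ggdebefgdbegagecdf'
  #25 SA[25]=1  'ggecfbcggdebefgdbegagecdf'

SA = [20, 6, 12, 17, 23, 4, 7, 0, 16, 10, 24, 11, 22, 3, 13, 18, 25, 5, 14, 19, 15, 9, 21, 2, 8, 1]
i: (SA[i-1],SA[i]) lcp shared
  1: (20,6) 0 ''
  2: (6,12) 1 'b'
  3: (12,17) 2 'be'
  4: (17,23) 0 ''
  5: (23,4) 1 'c'
  6: (4,7) 1 'c'
  7: (7,0) 3 'cgg'
  8: (0,16) 0 ''
  9: (16,10) 1 'd'
  10: (10,24) 1 'd'
  11: (24,11) 0 ''
  12: (11,22) 1 'e'
  13: (22,3) 2 'ec'
  14: (3,13) 1 'e'
  15: (13,18) 1 'e'
  16: (18,25) 0 ''
  17: (25,5) 1 'f'
  18: (5,14) 1 'f'
  19: (14,19) 0 ''
  20: (19,15) 1 'g'
  21: (15,9) 2 'gd'
  22: (9,21) 1 'g'
  23: (21,2) 3 'gec'
  24: (2,8) 1 'g'
  25: (8,1) 2 'gg'

n(n+1)/2 = 26·27/2 = 351
Σ LCP = 0 + 0 + 1 + 2 + 0 + 1 + 1 + 3 + 0 + 1 + 1 + 0 + 1 + 2 + 1 + 1 + 0 + 1 + 1 + 0 + 1 + 2 + 1 + 3 + 1 + 2 = 27
distinct = 351 − 27 = 324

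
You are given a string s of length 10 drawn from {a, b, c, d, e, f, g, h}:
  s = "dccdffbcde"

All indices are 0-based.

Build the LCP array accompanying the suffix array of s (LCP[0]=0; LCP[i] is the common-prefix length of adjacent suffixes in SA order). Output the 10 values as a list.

rank→(start, suffix):
  0 → (6, 'bcde')
  1 → (1, 'ccdffbcde')
  2 → (7, 'cde')
  3 → (2, 'cdffbcde')
  4 → (0, 'dccdffbcde')
  5 → (8, 'de')
  6 → (3, 'dffbcde')
  7 → (9, 'e')
  8 → (5, 'fbcde')
  9 → (4, 'ffbcde')

SA = [6, 1, 7, 2, 0, 8, 3, 9, 5, 4]
rank  pair      lcp
   1  s[6:],s[1:]  0  ''
   2  s[1:],s[7:]  1  'c'
   3  s[7:],s[2:]  2  'cd'
   4  s[2:],s[0:]  0  ''
   5  s[0:],s[8:]  1  'd'
   6  s[8:],s[3:]  1  'd'
   7  s[3:],s[9:]  0  ''
   8  s[9:],s[5:]  0  ''
   9  s[5:],s[4:]  1  'f'

[0, 0, 1, 2, 0, 1, 1, 0, 0, 1]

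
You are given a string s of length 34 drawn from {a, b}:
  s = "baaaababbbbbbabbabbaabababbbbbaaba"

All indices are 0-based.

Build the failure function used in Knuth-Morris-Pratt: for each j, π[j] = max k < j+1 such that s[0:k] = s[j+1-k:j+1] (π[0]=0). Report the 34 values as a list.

[0, 0, 0, 0, 0, 1, 2, 1, 1, 1, 1, 1, 1, 2, 1, 1, 2, 1, 1, 2, 3, 1, 2, 1, 2, 1, 1, 1, 1, 1, 2, 3, 1, 2]

π[0] = 0
j=1 s[j]='a': π[1]=0 (border '')
j=2 s[j]='a': π[2]=0 (border '')
j=3 s[j]='a': π[3]=0 (border '')
j=4 s[j]='a': π[4]=0 (border '')
j=5 s[j]='b': π[5]=1 (border 'b')
j=6 s[j]='a': π[6]=2 (border 'ba')
j=7 s[j]='b': k: 2→0; π[7]=1 (border 'b')
j=8 s[j]='b': k: 1→0; π[8]=1 (border 'b')
j=9 s[j]='b': k: 1→0; π[9]=1 (border 'b')
j=10 s[j]='b': k: 1→0; π[10]=1 (border 'b')
j=11 s[j]='b': k: 1→0; π[11]=1 (border 'b')
j=12 s[j]='b': k: 1→0; π[12]=1 (border 'b')
j=13 s[j]='a': π[13]=2 (border 'ba')
j=14 s[j]='b': k: 2→0; π[14]=1 (border 'b')
j=15 s[j]='b': k: 1→0; π[15]=1 (border 'b')
j=16 s[j]='a': π[16]=2 (border 'ba')
j=17 s[j]='b': k: 2→0; π[17]=1 (border 'b')
j=18 s[j]='b': k: 1→0; π[18]=1 (border 'b')
j=19 s[j]='a': π[19]=2 (border 'ba')
j=20 s[j]='a': π[20]=3 (border 'baa')
j=21 s[j]='b': k: 3→0; π[21]=1 (border 'b')
j=22 s[j]='a': π[22]=2 (border 'ba')
j=23 s[j]='b': k: 2→0; π[23]=1 (border 'b')
j=24 s[j]='a': π[24]=2 (border 'ba')
j=25 s[j]='b': k: 2→0; π[25]=1 (border 'b')
j=26 s[j]='b': k: 1→0; π[26]=1 (border 'b')
j=27 s[j]='b': k: 1→0; π[27]=1 (border 'b')
j=28 s[j]='b': k: 1→0; π[28]=1 (border 'b')
j=29 s[j]='b': k: 1→0; π[29]=1 (border 'b')
j=30 s[j]='a': π[30]=2 (border 'ba')
j=31 s[j]='a': π[31]=3 (border 'baa')
j=32 s[j]='b': k: 3→0; π[32]=1 (border 'b')
j=33 s[j]='a': π[33]=2 (border 'ba')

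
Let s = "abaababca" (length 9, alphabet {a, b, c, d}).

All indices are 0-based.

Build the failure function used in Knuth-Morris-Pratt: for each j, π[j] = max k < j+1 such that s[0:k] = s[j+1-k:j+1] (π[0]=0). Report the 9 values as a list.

π[0] = 0
j=1 s[j]='b': π[1]=0 (border '')
j=2 s[j]='a': π[2]=1 (border 'a')
j=3 s[j]='a': k: 1→0; π[3]=1 (border 'a')
j=4 s[j]='b': π[4]=2 (border 'ab')
j=5 s[j]='a': π[5]=3 (border 'aba')
j=6 s[j]='b': k: 3→1; π[6]=2 (border 'ab')
j=7 s[j]='c': k: 2→0; π[7]=0 (border '')
j=8 s[j]='a': π[8]=1 (border 'a')

[0, 0, 1, 1, 2, 3, 2, 0, 1]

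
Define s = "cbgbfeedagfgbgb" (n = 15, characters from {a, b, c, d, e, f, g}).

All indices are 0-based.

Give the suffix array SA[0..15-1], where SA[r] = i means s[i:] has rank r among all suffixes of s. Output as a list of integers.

rank→(start, suffix):
  0 → (8, 'agfgbgb')
  1 → (14, 'b')
  2 → (3, 'bfeedagfgbgb')
  3 → (12, 'bgb')
  4 → (1, 'bgbfeedagfgbgb')
  5 → (0, 'cbgbfeedagfgbgb')
  6 → (7, 'dagfgbgb')
  7 → (6, 'edagfgbgb')
  8 → (5, 'eedagfgbgb')
  9 → (4, 'feedagfgbgb')
  10 → (10, 'fgbgb')
  11 → (13, 'gb')
  12 → (2, 'gbfeedagfgbgb')
  13 → (11, 'gbgb')
  14 → (9, 'gfgbgb')

[8, 14, 3, 12, 1, 0, 7, 6, 5, 4, 10, 13, 2, 11, 9]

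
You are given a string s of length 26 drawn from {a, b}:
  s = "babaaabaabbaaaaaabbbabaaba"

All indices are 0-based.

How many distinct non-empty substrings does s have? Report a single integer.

rank | idx | suffix
   0 |  25 | a
   1 |  11 | aaaaaabbbabaaba
   2 |  12 | aaaaabbbabaaba
   3 |  13 | aaaabbbabaaba
   4 |   3 | aaabaabbaaaaaabbbabaaba
   5 |  14 | aaabbbabaaba
   6 |  22 | aaba
   7 |   4 | aabaabbaaaaaabbbabaaba
   8 |   7 | aabbaaaaaabbbabaaba
   9 |  15 | aabbbabaaba
  10 |  23 | aba
  11 |   1 | abaaabaabbaaaaaabbbabaaba
  12 |  20 | abaaba
  13 |   5 | abaabbaaaaaabbbabaaba
  14 |   8 | abbaaaaaabbbabaaba
  15 |  16 | abbbabaaba
  16 |  24 | ba
  17 |  10 | baaaaaabbbabaaba
  18 |   2 | baaabaabbaaaaaabbbabaaba
  19 |  21 | baaba
  20 |   6 | baabbaaaaaabbbabaaba
  21 |   0 | babaaabaabbaaaaaabbbabaaba
  22 |  19 | babaaba
  23 |   9 | bbaaaaaabbbabaaba
  24 |  18 | bbabaaba
  25 |  17 | bbbabaaba

SA = [25, 11, 12, 13, 3, 14, 22, 4, 7, 15, 23, 1, 20, 5, 8, 16, 24, 10, 2, 21, 6, 0, 19, 9, 18, 17]
rank  pair      lcp
   1  s[25:],s[11:]  1  'a'
   2  s[11:],s[12:]  5  'aaaaa'
   3  s[12:],s[13:]  4  'aaaa'
   4  s[13:],s[3:]  3  'aaa'
   5  s[3:],s[14:]  4  'aaab'
   6  s[14:],s[22:]  2  'aa'
   7  s[22:],s[4:]  4  'aaba'
   8  s[4:],s[7:]  3  'aab'
   9  s[7:],s[15:]  4  'aabb'
  10  s[15:],s[23:]  1  'a'
  11  s[23:],s[1:]  3  'aba'
  12  s[1:],s[20:]  4  'abaa'
  13  s[20:],s[5:]  5  'abaab'
  14  s[5:],s[8:]  2  'ab'
  15  s[8:],s[16:]  3  'abb'
  16  s[16:],s[24:]  0  ''
  17  s[24:],s[10:]  2  'ba'
  18  s[10:],s[2:]  4  'baaa'
  19  s[2:],s[21:]  3  'baa'
  20  s[21:],s[6:]  4  'baab'
  21  s[6:],s[0:]  2  'ba'
  22  s[0:],s[19:]  5  'babaa'
  23  s[19:],s[9:]  1  'b'
  24  s[9:],s[18:]  3  'bba'
  25  s[18:],s[17:]  2  'bb'

n(n+1)/2 = 26·27/2 = 351
Σ LCP = 0 + 1 + 5 + 4 + 3 + 4 + 2 + 4 + 3 + 4 + 1 + 3 + 4 + 5 + 2 + 3 + 0 + 2 + 4 + 3 + 4 + 2 + 5 + 1 + 3 + 2 = 74
distinct = 351 − 74 = 277

277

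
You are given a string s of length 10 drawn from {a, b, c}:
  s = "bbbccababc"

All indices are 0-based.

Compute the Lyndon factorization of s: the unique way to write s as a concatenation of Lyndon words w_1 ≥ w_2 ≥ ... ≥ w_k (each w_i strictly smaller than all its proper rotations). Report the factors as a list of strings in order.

emit factor 1: 'bbbcc' (i=0, period=5)
emit factor 2: 'ababc' (i=5, period=5)

["bbbcc", "ababc"]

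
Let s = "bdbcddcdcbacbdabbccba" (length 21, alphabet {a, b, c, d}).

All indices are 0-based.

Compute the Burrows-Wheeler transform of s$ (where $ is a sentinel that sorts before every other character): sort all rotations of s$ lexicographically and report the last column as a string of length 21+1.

rank  rotation                last
    0  $bdbcddcdcbacbdabbccba  a
    1  a$bdbcddcdcbacbdabbccb  b
    2  abbccba$bdbcddcdcbacbd  d
    3  acbdabbccba$bdbcddcdcb  b
    4  ba$bdbcddcdcbacbdabbcc  c
    5  bacbdabbccba$bdbcddcdc  c
    6  bbccba$bdbcddcdcbacbda  a
    7  bccba$bdbcddcdcbacbdab  b
    8  bcddcdcbacbdabbccba$bd  d
    9  bdabbccba$bdbcddcdcbac  c
   10  bdbcddcdcbacbdabbccba$  $
   11  cba$bdbcddcdcbacbdabbc  c
   12  cbacbdabbccba$bdbcddcd  d
   13  cbdabbccba$bdbcddcdcba  a
   14  ccba$bdbcddcdcbacbdabb  b
   15  cdcbacbdabbccba$bdbcdd  d
   16  cddcdcbacbdabbccba$bdb  b
   17  dabbccba$bdbcddcdcbacb  b
   18  dbcddcdcbacbdabbccba$b  b
   19  dcbacbdabbccba$bdbcddc  c
   20  dcdcbacbdabbccba$bdbcd  d
   21  ddcdcbacbdabbccba$bdbc  c

abdbccabdc$cdabdbbbcdc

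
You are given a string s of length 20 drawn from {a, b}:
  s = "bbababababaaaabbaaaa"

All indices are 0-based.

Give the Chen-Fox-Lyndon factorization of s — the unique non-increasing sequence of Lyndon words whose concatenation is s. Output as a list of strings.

["b", "b", "ab", "ab", "ab", "ab", "aaaabb", "a", "a", "a", "a"]

emit factor 1: 'b' (i=0, period=1)
emit factor 2: 'b' (i=1, period=1)
emit factor 3: 'ab' (i=2, period=2)
emit factor 4: 'ab' (i=4, period=2)
emit factor 5: 'ab' (i=6, period=2)
emit factor 6: 'ab' (i=8, period=2)
emit factor 7: 'aaaabb' (i=10, period=6)
emit factor 8: 'a' (i=16, period=1)
emit factor 9: 'a' (i=17, period=1)
emit factor 10: 'a' (i=18, period=1)
emit factor 11: 'a' (i=19, period=1)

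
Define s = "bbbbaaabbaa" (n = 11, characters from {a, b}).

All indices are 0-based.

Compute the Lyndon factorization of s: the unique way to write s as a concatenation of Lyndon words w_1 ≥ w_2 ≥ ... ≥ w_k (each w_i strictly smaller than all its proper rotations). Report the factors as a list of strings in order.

["b", "b", "b", "b", "aaabb", "a", "a"]

emit factor 1: 'b' (i=0, period=1)
emit factor 2: 'b' (i=1, period=1)
emit factor 3: 'b' (i=2, period=1)
emit factor 4: 'b' (i=3, period=1)
emit factor 5: 'aaabb' (i=4, period=5)
emit factor 6: 'a' (i=9, period=1)
emit factor 7: 'a' (i=10, period=1)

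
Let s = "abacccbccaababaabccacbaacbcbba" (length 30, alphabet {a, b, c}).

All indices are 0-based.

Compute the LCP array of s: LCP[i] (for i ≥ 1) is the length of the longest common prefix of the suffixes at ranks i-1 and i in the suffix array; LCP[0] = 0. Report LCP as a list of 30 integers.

rank→(start, suffix):
  0 → (29, 'a')
  1 → (9, 'aababaabccacbaacbcbba')
  2 → (14, 'aabccacbaacbcbba')
  3 → (22, 'aacbcbba')
  4 → (12, 'abaabccacbaacbcbba')
  5 → (10, 'ababaabccacbaacbcbba')
  6 → (0, 'abacccbccaababaabccacbaacbcbba')
  7 → (15, 'abccacbaacbcbba')
  8 → (19, 'acbaacbcbba')
  9 → (23, 'acbcbba')
  10 → (2, 'acccbccaababaabccacbaacbcbba')
  11 → (28, 'ba')
  12 → (13, 'baabccacbaacbcbba')
  13 → (21, 'baacbcbba')
  14 → (11, 'babaabccacbaacbcbba')
  15 → (1, 'bacccbccaababaabccacbaacbcbba')
  16 → (27, 'bba')
  17 → (25, 'bcbba')
  18 → (6, 'bccaababaabccacbaacbcbba')
  19 → (16, 'bccacbaacbcbba')
  20 → (8, 'caababaabccacbaacbcbba')
  21 → (18, 'cacbaacbcbba')
  22 → (20, 'cbaacbcbba')
  23 → (26, 'cbba')
  24 → (24, 'cbcbba')
  25 → (5, 'cbccaababaabccacbaacbcbba')
  26 → (7, 'ccaababaabccacbaacbcbba')
  27 → (17, 'ccacbaacbcbba')
  28 → (4, 'ccbccaababaabccacbaacbcbba')
  29 → (3, 'cccbccaababaabccacbaacbcbba')

SA = [29, 9, 14, 22, 12, 10, 0, 15, 19, 23, 2, 28, 13, 21, 11, 1, 27, 25, 6, 16, 8, 18, 20, 26, 24, 5, 7, 17, 4, 3]
i: (SA[i-1],SA[i]) lcp shared
  1: (29,9) 1 'a'
  2: (9,14) 3 'aab'
  3: (14,22) 2 'aa'
  4: (22,12) 1 'a'
  5: (12,10) 3 'aba'
  6: (10,0) 3 'aba'
  7: (0,15) 2 'ab'
  8: (15,19) 1 'a'
  9: (19,23) 3 'acb'
  10: (23,2) 2 'ac'
  11: (2,28) 0 ''
  12: (28,13) 2 'ba'
  13: (13,21) 3 'baa'
  14: (21,11) 2 'ba'
  15: (11,1) 2 'ba'
  16: (1,27) 1 'b'
  17: (27,25) 1 'b'
  18: (25,6) 2 'bc'
  19: (6,16) 4 'bcca'
  20: (16,8) 0 ''
  21: (8,18) 2 'ca'
  22: (18,20) 1 'c'
  23: (20,26) 2 'cb'
  24: (26,24) 2 'cb'
  25: (24,5) 3 'cbc'
  26: (5,7) 1 'c'
  27: (7,17) 3 'cca'
  28: (17,4) 2 'cc'
  29: (4,3) 2 'cc'

[0, 1, 3, 2, 1, 3, 3, 2, 1, 3, 2, 0, 2, 3, 2, 2, 1, 1, 2, 4, 0, 2, 1, 2, 2, 3, 1, 3, 2, 2]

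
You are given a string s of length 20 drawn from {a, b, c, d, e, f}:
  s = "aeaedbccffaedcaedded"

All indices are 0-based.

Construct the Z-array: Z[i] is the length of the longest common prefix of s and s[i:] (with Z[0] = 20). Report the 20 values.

Z[0]=20
i=1: i≥r, start 0; Z[1]=0
i=2: i≥r, start 0; Z[2]=2 grow→box=[2,4)
i=3: min(r-i=1, Z[1]=0)=0; Z[3]=0
i=4: i≥r, start 0; Z[4]=0
i=5: i≥r, start 0; Z[5]=0
i=6: i≥r, start 0; Z[6]=0
i=7: i≥r, start 0; Z[7]=0
i=8: i≥r, start 0; Z[8]=0
i=9: i≥r, start 0; Z[9]=0
i=10: i≥r, start 0; Z[10]=2 grow→box=[10,12)
i=11: min(r-i=1, Z[1]=0)=0; Z[11]=0
i=12: i≥r, start 0; Z[12]=0
i=13: i≥r, start 0; Z[13]=0
i=14: i≥r, start 0; Z[14]=2 grow→box=[14,16)
i=15: min(r-i=1, Z[1]=0)=0; Z[15]=0
i=16: i≥r, start 0; Z[16]=0
i=17: i≥r, start 0; Z[17]=0
i=18: i≥r, start 0; Z[18]=0
i=19: i≥r, start 0; Z[19]=0

[20, 0, 2, 0, 0, 0, 0, 0, 0, 0, 2, 0, 0, 0, 2, 0, 0, 0, 0, 0]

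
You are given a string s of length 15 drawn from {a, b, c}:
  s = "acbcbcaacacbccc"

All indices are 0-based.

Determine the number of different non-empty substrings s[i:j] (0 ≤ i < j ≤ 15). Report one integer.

96

rank | idx | suffix
   0 |   6 | aacacbccc
   1 |   7 | acacbccc
   2 |   0 | acbcbcaacacbccc
   3 |   9 | acbccc
   4 |   4 | bcaacacbccc
   5 |   2 | bcbcaacacbccc
   6 |  11 | bccc
   7 |  14 | c
   8 |   5 | caacacbccc
   9 |   8 | cacbccc
  10 |   3 | cbcaacacbccc
  11 |   1 | cbcbcaacacbccc
  12 |  10 | cbccc
  13 |  13 | cc
  14 |  12 | ccc

SA = [6, 7, 0, 9, 4, 2, 11, 14, 5, 8, 3, 1, 10, 13, 12]
[i] adj suffixes → lcp
  [1] 6/7 → 1 ('a')
  [2] 7/0 → 2 ('ac')
  [3] 0/9 → 4 ('acbc')
  [4] 9/4 → 0 ('')
  [5] 4/2 → 2 ('bc')
  [6] 2/11 → 2 ('bc')
  [7] 11/14 → 0 ('')
  [8] 14/5 → 1 ('c')
  [9] 5/8 → 2 ('ca')
  [10] 8/3 → 1 ('c')
  [11] 3/1 → 3 ('cbc')
  [12] 1/10 → 3 ('cbc')
  [13] 10/13 → 1 ('c')
  [14] 13/12 → 2 ('cc')

n(n+1)/2 = 15·16/2 = 120
Σ LCP = 0 + 1 + 2 + 4 + 0 + 2 + 2 + 0 + 1 + 2 + 1 + 3 + 3 + 1 + 2 = 24
distinct = 120 − 24 = 96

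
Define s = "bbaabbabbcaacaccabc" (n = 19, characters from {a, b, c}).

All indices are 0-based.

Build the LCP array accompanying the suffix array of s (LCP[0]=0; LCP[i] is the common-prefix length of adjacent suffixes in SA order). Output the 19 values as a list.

[0, 2, 1, 3, 2, 1, 2, 0, 2, 1, 3, 2, 1, 2, 0, 1, 2, 2, 1]

sorted suffixes:
  #0 SA[0]=2  'aabbabbcaacaccabc'
  #1 SA[1]=10  'aacaccabc'
  #2 SA[2]=3  'abbabbcaacaccabc'
  #3 SA[3]=6  'abbcaacaccabc'
  #4 SA[4]=16  'abc'
  #5 SA[5]=11  'acaccabc'
  #6 SA[6]=13  'accabc'
  #7 SA[7]=1  'baabbabbcaacaccabc'
  #8 SA[8]=5  'babbcaacaccabc'
  #9 SA[9]=0  'bbaabbabbcaacaccabc'
  #10 SA[10]=4  'bbabbcaacaccabc'
  #11 SA[11]=7  'bbcaacaccabc'
  #12 SA[12]=17  'bc'
  #13 SA[13]=8  'bcaacaccabc'
  #14 SA[14]=18  'c'
  #15 SA[15]=9  'caacaccabc'
  #16 SA[16]=15  'cabc'
  #17 SA[17]=12  'caccabc'
  #18 SA[18]=14  'ccabc'

SA = [2, 10, 3, 6, 16, 11, 13, 1, 5, 0, 4, 7, 17, 8, 18, 9, 15, 12, 14]
i: (SA[i-1],SA[i]) lcp shared
  1: (2,10) 2 'aa'
  2: (10,3) 1 'a'
  3: (3,6) 3 'abb'
  4: (6,16) 2 'ab'
  5: (16,11) 1 'a'
  6: (11,13) 2 'ac'
  7: (13,1) 0 ''
  8: (1,5) 2 'ba'
  9: (5,0) 1 'b'
  10: (0,4) 3 'bba'
  11: (4,7) 2 'bb'
  12: (7,17) 1 'b'
  13: (17,8) 2 'bc'
  14: (8,18) 0 ''
  15: (18,9) 1 'c'
  16: (9,15) 2 'ca'
  17: (15,12) 2 'ca'
  18: (12,14) 1 'c'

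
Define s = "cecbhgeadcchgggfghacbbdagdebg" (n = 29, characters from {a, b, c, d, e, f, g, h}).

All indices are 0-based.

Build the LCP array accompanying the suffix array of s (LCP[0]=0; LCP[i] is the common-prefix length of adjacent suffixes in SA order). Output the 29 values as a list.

rank→(start, suffix):
  0 → (18, 'acbbdagdebg')
  1 → (7, 'adcchgggfghacbbdagdebg')
  2 → (23, 'agdebg')
  3 → (20, 'bbdagdebg')
  4 → (21, 'bdagdebg')
  5 → (27, 'bg')
  6 → (3, 'bhgeadcchgggfghacbbdagdebg')
  7 → (19, 'cbbdagdebg')
  8 → (2, 'cbhgeadcchgggfghacbbdagdebg')
  9 → (9, 'cchgggfghacbbdagdebg')
  10 → (0, 'cecbhgeadcchgggfghacbbdagdebg')
  11 → (10, 'chgggfghacbbdagdebg')
  12 → (22, 'dagdebg')
  13 → (8, 'dcchgggfghacbbdagdebg')
  14 → (25, 'debg')
  15 → (6, 'eadcchgggfghacbbdagdebg')
  16 → (26, 'ebg')
  17 → (1, 'ecbhgeadcchgggfghacbbdagdebg')
  18 → (15, 'fghacbbdagdebg')
  19 → (28, 'g')
  20 → (24, 'gdebg')
  21 → (5, 'geadcchgggfghacbbdagdebg')
  22 → (14, 'gfghacbbdagdebg')
  23 → (13, 'ggfghacbbdagdebg')
  24 → (12, 'gggfghacbbdagdebg')
  25 → (16, 'ghacbbdagdebg')
  26 → (17, 'hacbbdagdebg')
  27 → (4, 'hgeadcchgggfghacbbdagdebg')
  28 → (11, 'hgggfghacbbdagdebg')

SA = [18, 7, 23, 20, 21, 27, 3, 19, 2, 9, 0, 10, 22, 8, 25, 6, 26, 1, 15, 28, 24, 5, 14, 13, 12, 16, 17, 4, 11]
[i] adj suffixes → lcp
  [1] 18/7 → 1 ('a')
  [2] 7/23 → 1 ('a')
  [3] 23/20 → 0 ('')
  [4] 20/21 → 1 ('b')
  [5] 21/27 → 1 ('b')
  [6] 27/3 → 1 ('b')
  [7] 3/19 → 0 ('')
  [8] 19/2 → 2 ('cb')
  [9] 2/9 → 1 ('c')
  [10] 9/0 → 1 ('c')
  [11] 0/10 → 1 ('c')
  [12] 10/22 → 0 ('')
  [13] 22/8 → 1 ('d')
  [14] 8/25 → 1 ('d')
  [15] 25/6 → 0 ('')
  [16] 6/26 → 1 ('e')
  [17] 26/1 → 1 ('e')
  [18] 1/15 → 0 ('')
  [19] 15/28 → 0 ('')
  [20] 28/24 → 1 ('g')
  [21] 24/5 → 1 ('g')
  [22] 5/14 → 1 ('g')
  [23] 14/13 → 1 ('g')
  [24] 13/12 → 2 ('gg')
  [25] 12/16 → 1 ('g')
  [26] 16/17 → 0 ('')
  [27] 17/4 → 1 ('h')
  [28] 4/11 → 2 ('hg')

[0, 1, 1, 0, 1, 1, 1, 0, 2, 1, 1, 1, 0, 1, 1, 0, 1, 1, 0, 0, 1, 1, 1, 1, 2, 1, 0, 1, 2]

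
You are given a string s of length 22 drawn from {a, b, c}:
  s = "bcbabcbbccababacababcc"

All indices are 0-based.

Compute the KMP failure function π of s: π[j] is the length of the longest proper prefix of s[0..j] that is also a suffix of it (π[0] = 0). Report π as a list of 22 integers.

π[0] = 0
j=1 s[j]='c': π[1]=0 (border '')
j=2 s[j]='b': π[2]=1 (border 'b')
j=3 s[j]='a': k: 1→0; π[3]=0 (border '')
j=4 s[j]='b': π[4]=1 (border 'b')
j=5 s[j]='c': π[5]=2 (border 'bc')
j=6 s[j]='b': π[6]=3 (border 'bcb')
j=7 s[j]='b': k: 3→1→0; π[7]=1 (border 'b')
j=8 s[j]='c': π[8]=2 (border 'bc')
j=9 s[j]='c': k: 2→0; π[9]=0 (border '')
j=10 s[j]='a': π[10]=0 (border '')
j=11 s[j]='b': π[11]=1 (border 'b')
j=12 s[j]='a': k: 1→0; π[12]=0 (border '')
j=13 s[j]='b': π[13]=1 (border 'b')
j=14 s[j]='a': k: 1→0; π[14]=0 (border '')
j=15 s[j]='c': π[15]=0 (border '')
j=16 s[j]='a': π[16]=0 (border '')
j=17 s[j]='b': π[17]=1 (border 'b')
j=18 s[j]='a': k: 1→0; π[18]=0 (border '')
j=19 s[j]='b': π[19]=1 (border 'b')
j=20 s[j]='c': π[20]=2 (border 'bc')
j=21 s[j]='c': k: 2→0; π[21]=0 (border '')

[0, 0, 1, 0, 1, 2, 3, 1, 2, 0, 0, 1, 0, 1, 0, 0, 0, 1, 0, 1, 2, 0]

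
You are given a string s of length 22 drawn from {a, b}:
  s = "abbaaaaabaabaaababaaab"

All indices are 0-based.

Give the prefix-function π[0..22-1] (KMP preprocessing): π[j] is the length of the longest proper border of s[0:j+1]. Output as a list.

π[0] = 0
j=1 s[j]='b': π[1]=0 (border '')
j=2 s[j]='b': π[2]=0 (border '')
j=3 s[j]='a': π[3]=1 (border 'a')
j=4 s[j]='a': k: 1→0; π[4]=1 (border 'a')
j=5 s[j]='a': k: 1→0; π[5]=1 (border 'a')
j=6 s[j]='a': k: 1→0; π[6]=1 (border 'a')
j=7 s[j]='a': k: 1→0; π[7]=1 (border 'a')
j=8 s[j]='b': π[8]=2 (border 'ab')
j=9 s[j]='a': k: 2→0; π[9]=1 (border 'a')
j=10 s[j]='a': k: 1→0; π[10]=1 (border 'a')
j=11 s[j]='b': π[11]=2 (border 'ab')
j=12 s[j]='a': k: 2→0; π[12]=1 (border 'a')
j=13 s[j]='a': k: 1→0; π[13]=1 (border 'a')
j=14 s[j]='a': k: 1→0; π[14]=1 (border 'a')
j=15 s[j]='b': π[15]=2 (border 'ab')
j=16 s[j]='a': k: 2→0; π[16]=1 (border 'a')
j=17 s[j]='b': π[17]=2 (border 'ab')
j=18 s[j]='a': k: 2→0; π[18]=1 (border 'a')
j=19 s[j]='a': k: 1→0; π[19]=1 (border 'a')
j=20 s[j]='a': k: 1→0; π[20]=1 (border 'a')
j=21 s[j]='b': π[21]=2 (border 'ab')

[0, 0, 0, 1, 1, 1, 1, 1, 2, 1, 1, 2, 1, 1, 1, 2, 1, 2, 1, 1, 1, 2]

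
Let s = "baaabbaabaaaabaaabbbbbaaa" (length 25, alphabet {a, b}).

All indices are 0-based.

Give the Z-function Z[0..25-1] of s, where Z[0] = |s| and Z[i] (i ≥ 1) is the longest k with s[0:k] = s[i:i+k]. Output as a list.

[25, 0, 0, 0, 1, 3, 0, 0, 4, 0, 0, 0, 0, 6, 0, 0, 0, 1, 1, 1, 1, 4, 0, 0, 0]

Z[0]=25
i=1: outside box; Z[1]=0
i=2: outside box; Z[2]=0
i=3: outside box; Z[3]=0
i=4: outside box; Z[4]=1 scan→box=[4,5)
i=5: outside box; Z[5]=3 scan→box=[5,8)
i=6: min(r-i=2, Z[1]=0)=0; Z[6]=0
i=7: min(r-i=1, Z[2]=0)=0; Z[7]=0
i=8: outside box; Z[8]=4 scan→box=[8,12)
i=9: min(r-i=3, Z[1]=0)=0; Z[9]=0
i=10: min(r-i=2, Z[2]=0)=0; Z[10]=0
i=11: min(r-i=1, Z[3]=0)=0; Z[11]=0
i=12: outside box; Z[12]=0
i=13: outside box; Z[13]=6 scan→box=[13,19)
i=14: min(r-i=5, Z[1]=0)=0; Z[14]=0
i=15: min(r-i=4, Z[2]=0)=0; Z[15]=0
i=16: min(r-i=3, Z[3]=0)=0; Z[16]=0
i=17: min(r-i=2, Z[4]=1)=1; Z[17]=1
i=18: min(r-i=1, Z[5]=3)=1; Z[18]=1
i=19: outside box; Z[19]=1 scan→box=[19,20)
i=20: outside box; Z[20]=1 scan→box=[20,21)
i=21: outside box; Z[21]=4 scan→box=[21,25)
i=22: min(r-i=3, Z[1]=0)=0; Z[22]=0
i=23: min(r-i=2, Z[2]=0)=0; Z[23]=0
i=24: min(r-i=1, Z[3]=0)=0; Z[24]=0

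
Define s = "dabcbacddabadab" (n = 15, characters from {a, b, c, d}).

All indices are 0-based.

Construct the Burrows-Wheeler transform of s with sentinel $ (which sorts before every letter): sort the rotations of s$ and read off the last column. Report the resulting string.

rank  rotation          last
    0  $dabcbacddabadab  b
    1  ab$dabcbacddabad  d
    2  abadab$dabcbacdd  d
    3  abcbacddabadab$d  d
    4  acddabadab$dabcb  b
    5  adab$dabcbacddab  b
    6  b$dabcbacddabada  a
    7  bacddabadab$dabc  c
    8  badab$dabcbacdda  a
    9  bcbacddabadab$da  a
   10  cbacddabadab$dab  b
   11  cddabadab$dabcba  a
   12  dab$dabcbacddaba  a
   13  dabadab$dabcbacd  d
   14  dabcbacddabadab$  $
   15  ddabadab$dabcbac  c

bdddbbacaabaad$c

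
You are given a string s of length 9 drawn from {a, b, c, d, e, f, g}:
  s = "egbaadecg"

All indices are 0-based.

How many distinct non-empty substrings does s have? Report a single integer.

sorted suffixes:
  #0 SA[0]=3  'aadecg'
  #1 SA[1]=4  'adecg'
  #2 SA[2]=2  'baadecg'
  #3 SA[3]=7  'cg'
  #4 SA[4]=5  'decg'
  #5 SA[5]=6  'ecg'
  #6 SA[6]=0  'egbaadecg'
  #7 SA[7]=8  'g'
  #8 SA[8]=1  'gbaadecg'

SA = [3, 4, 2, 7, 5, 6, 0, 8, 1]
i: (SA[i-1],SA[i]) lcp shared
  1: (3,4) 1 'a'
  2: (4,2) 0 ''
  3: (2,7) 0 ''
  4: (7,5) 0 ''
  5: (5,6) 0 ''
  6: (6,0) 1 'e'
  7: (0,8) 0 ''
  8: (8,1) 1 'g'

n(n+1)/2 = 9·10/2 = 45
Σ LCP = 0 + 1 + 0 + 0 + 0 + 0 + 1 + 0 + 1 = 3
distinct = 45 − 3 = 42

42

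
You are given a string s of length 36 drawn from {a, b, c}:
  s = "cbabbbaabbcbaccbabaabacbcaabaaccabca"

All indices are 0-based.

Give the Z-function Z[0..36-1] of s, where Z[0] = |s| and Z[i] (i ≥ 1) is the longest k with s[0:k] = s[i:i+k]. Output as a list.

Z[0]=36
i=1: fresh scan; Z[1]=0
i=2: fresh scan; Z[2]=0
i=3: fresh scan; Z[3]=0
i=4: fresh scan; Z[4]=0
i=5: fresh scan; Z[5]=0
i=6: fresh scan; Z[6]=0
i=7: fresh scan; Z[7]=0
i=8: fresh scan; Z[8]=0
i=9: fresh scan; Z[9]=0
i=10: fresh scan; Z[10]=3 scan→box=[10,13)
i=11: min(r-i=2, Z[1]=0)=0; Z[11]=0
i=12: min(r-i=1, Z[2]=0)=0; Z[12]=0
i=13: fresh scan; Z[13]=1 scan→box=[13,14)
i=14: fresh scan; Z[14]=4 scan→box=[14,18)
i=15: min(r-i=3, Z[1]=0)=0; Z[15]=0
i=16: min(r-i=2, Z[2]=0)=0; Z[16]=0
i=17: min(r-i=1, Z[3]=0)=0; Z[17]=0
i=18: fresh scan; Z[18]=0
i=19: fresh scan; Z[19]=0
i=20: fresh scan; Z[20]=0
i=21: fresh scan; Z[21]=0
i=22: fresh scan; Z[22]=2 scan→box=[22,24)
i=23: min(r-i=1, Z[1]=0)=0; Z[23]=0
i=24: fresh scan; Z[24]=1 scan→box=[24,25)
i=25: fresh scan; Z[25]=0
i=26: fresh scan; Z[26]=0
i=27: fresh scan; Z[27]=0
i=28: fresh scan; Z[28]=0
i=29: fresh scan; Z[29]=0
i=30: fresh scan; Z[30]=1 scan→box=[30,31)
i=31: fresh scan; Z[31]=1 scan→box=[31,32)
i=32: fresh scan; Z[32]=0
i=33: fresh scan; Z[33]=0
i=34: fresh scan; Z[34]=1 scan→box=[34,35)
i=35: fresh scan; Z[35]=0

[36, 0, 0, 0, 0, 0, 0, 0, 0, 0, 3, 0, 0, 1, 4, 0, 0, 0, 0, 0, 0, 0, 2, 0, 1, 0, 0, 0, 0, 0, 1, 1, 0, 0, 1, 0]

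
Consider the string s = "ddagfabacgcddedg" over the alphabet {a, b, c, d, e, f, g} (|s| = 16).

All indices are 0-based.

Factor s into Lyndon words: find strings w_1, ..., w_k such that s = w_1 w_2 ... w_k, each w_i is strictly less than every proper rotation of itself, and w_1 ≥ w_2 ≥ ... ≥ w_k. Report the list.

["d", "d", "agf", "abacgcddedg"]

emit factor 1: 'd' (i=0, period=1)
emit factor 2: 'd' (i=1, period=1)
emit factor 3: 'agf' (i=2, period=3)
emit factor 4: 'abacgcddedg' (i=5, period=11)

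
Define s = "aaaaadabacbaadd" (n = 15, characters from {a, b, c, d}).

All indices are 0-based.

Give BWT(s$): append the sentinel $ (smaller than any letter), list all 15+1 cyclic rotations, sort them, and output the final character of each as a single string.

rank  rotation          last
    0  $aaaaadabacbaadd  d
    1  aaaaadabacbaadd$  $
    2  aaaadabacbaadd$a  a
    3  aaadabacbaadd$aa  a
    4  aadabacbaadd$aaa  a
    5  aadd$aaaaadabacb  b
    6  abacbaadd$aaaaad  d
    7  acbaadd$aaaaadab  b
    8  adabacbaadd$aaaa  a
    9  add$aaaaadabacba  a
   10  baadd$aaaaadabac  c
   11  bacbaadd$aaaaada  a
   12  cbaadd$aaaaadaba  a
   13  d$aaaaadabacbaad  d
   14  dabacbaadd$aaaaa  a
   15  dd$aaaaadabacbaa  a

d$aaabdbaacaadaa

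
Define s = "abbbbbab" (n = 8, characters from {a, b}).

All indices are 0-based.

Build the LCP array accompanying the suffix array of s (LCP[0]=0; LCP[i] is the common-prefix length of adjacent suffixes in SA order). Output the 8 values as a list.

[0, 2, 0, 1, 1, 2, 3, 4]

sorted suffixes:
  #0 SA[0]=6  'ab'
  #1 SA[1]=0  'abbbbbab'
  #2 SA[2]=7  'b'
  #3 SA[3]=5  'bab'
  #4 SA[4]=4  'bbab'
  #5 SA[5]=3  'bbbab'
  #6 SA[6]=2  'bbbbab'
  #7 SA[7]=1  'bbbbbab'

SA = [6, 0, 7, 5, 4, 3, 2, 1]
rank  pair      lcp
   1  s[6:],s[0:]  2  'ab'
   2  s[0:],s[7:]  0  ''
   3  s[7:],s[5:]  1  'b'
   4  s[5:],s[4:]  1  'b'
   5  s[4:],s[3:]  2  'bb'
   6  s[3:],s[2:]  3  'bbb'
   7  s[2:],s[1:]  4  'bbbb'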